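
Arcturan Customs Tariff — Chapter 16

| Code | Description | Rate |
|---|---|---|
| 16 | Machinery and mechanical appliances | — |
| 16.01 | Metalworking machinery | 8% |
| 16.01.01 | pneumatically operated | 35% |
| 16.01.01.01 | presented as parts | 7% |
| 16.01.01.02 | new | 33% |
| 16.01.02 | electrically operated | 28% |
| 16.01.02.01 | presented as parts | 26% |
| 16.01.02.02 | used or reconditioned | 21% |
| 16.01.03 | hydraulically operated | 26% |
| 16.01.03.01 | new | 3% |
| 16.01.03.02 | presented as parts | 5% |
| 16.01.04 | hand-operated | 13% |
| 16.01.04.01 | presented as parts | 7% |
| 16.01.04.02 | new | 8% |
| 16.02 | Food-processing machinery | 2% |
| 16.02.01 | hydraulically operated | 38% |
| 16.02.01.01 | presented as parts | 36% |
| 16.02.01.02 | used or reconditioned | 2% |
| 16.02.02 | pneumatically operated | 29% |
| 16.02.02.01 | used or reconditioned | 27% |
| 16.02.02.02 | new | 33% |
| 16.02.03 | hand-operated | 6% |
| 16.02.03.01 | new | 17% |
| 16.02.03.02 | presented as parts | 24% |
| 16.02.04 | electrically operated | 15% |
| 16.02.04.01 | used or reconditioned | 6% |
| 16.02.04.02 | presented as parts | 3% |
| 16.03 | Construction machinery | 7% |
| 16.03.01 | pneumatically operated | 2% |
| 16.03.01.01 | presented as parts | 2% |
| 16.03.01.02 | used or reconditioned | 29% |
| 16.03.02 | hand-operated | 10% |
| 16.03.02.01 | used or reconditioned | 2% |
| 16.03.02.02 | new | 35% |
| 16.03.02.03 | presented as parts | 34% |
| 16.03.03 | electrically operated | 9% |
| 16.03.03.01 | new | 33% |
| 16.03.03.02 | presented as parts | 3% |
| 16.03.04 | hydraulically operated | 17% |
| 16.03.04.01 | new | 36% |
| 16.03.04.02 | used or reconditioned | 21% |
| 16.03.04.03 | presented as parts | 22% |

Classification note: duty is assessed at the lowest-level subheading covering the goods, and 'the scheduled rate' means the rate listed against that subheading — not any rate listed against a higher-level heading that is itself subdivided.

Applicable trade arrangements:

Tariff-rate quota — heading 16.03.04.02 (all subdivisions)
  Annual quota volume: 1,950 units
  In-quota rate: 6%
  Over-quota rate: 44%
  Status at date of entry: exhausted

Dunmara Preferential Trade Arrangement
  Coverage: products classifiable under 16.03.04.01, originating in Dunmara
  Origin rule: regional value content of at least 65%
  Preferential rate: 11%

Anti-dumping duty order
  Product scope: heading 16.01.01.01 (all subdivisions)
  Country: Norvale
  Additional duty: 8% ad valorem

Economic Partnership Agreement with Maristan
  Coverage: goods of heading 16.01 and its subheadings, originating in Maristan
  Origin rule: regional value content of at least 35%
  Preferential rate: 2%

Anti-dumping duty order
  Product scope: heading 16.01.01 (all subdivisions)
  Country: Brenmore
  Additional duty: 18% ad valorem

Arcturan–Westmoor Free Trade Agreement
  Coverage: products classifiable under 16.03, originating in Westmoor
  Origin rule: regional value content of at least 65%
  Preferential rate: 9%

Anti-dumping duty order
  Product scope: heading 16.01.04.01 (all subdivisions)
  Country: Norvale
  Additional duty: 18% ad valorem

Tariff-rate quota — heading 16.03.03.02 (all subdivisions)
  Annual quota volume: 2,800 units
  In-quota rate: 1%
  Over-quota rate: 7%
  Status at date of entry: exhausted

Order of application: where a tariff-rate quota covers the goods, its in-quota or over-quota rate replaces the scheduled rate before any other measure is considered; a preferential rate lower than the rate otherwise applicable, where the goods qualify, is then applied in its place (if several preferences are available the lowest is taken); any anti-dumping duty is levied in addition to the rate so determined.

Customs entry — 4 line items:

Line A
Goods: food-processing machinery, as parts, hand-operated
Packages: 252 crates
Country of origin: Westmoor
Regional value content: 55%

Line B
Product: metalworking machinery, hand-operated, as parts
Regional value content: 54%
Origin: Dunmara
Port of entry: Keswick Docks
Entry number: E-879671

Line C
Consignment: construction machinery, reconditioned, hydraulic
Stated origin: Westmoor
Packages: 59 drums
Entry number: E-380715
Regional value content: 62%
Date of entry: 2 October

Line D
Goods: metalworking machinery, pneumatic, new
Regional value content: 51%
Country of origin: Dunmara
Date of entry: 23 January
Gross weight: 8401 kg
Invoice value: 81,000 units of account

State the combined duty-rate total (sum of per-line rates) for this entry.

Line A: food-processing → 16.02; hand-operated → 16.02.03; as parts → 16.02.03.02. Scheduled 24%. Westmoor agreement on 16.03: 16.02.03.02 not covered. → 24%.
Line B: metalworking → 16.01; hand-operated → 16.01.04; as parts → 16.01.04.01. Scheduled 7%. Dunmara agreement on 16.03.04.01: 16.01.04.01 not covered. → 7%.
Line C: construction → 16.03; hydraulic → 16.03.04; reconditioned → 16.03.04.02. Scheduled 21%. quota on 16.03.04.02 exhausted → over-quota 44%; Westmoor agreement on 16.03: RVC < 65%. → 44%.
Line D: metalworking → 16.01; pneumatic → 16.01.01; new → 16.01.01.02. Scheduled 33%. Dunmara agreement on 16.03.04.01: 16.01.01.02 not covered. → 33%.
Sum: 24% + 7% + 44% + 33% = 108%.

108%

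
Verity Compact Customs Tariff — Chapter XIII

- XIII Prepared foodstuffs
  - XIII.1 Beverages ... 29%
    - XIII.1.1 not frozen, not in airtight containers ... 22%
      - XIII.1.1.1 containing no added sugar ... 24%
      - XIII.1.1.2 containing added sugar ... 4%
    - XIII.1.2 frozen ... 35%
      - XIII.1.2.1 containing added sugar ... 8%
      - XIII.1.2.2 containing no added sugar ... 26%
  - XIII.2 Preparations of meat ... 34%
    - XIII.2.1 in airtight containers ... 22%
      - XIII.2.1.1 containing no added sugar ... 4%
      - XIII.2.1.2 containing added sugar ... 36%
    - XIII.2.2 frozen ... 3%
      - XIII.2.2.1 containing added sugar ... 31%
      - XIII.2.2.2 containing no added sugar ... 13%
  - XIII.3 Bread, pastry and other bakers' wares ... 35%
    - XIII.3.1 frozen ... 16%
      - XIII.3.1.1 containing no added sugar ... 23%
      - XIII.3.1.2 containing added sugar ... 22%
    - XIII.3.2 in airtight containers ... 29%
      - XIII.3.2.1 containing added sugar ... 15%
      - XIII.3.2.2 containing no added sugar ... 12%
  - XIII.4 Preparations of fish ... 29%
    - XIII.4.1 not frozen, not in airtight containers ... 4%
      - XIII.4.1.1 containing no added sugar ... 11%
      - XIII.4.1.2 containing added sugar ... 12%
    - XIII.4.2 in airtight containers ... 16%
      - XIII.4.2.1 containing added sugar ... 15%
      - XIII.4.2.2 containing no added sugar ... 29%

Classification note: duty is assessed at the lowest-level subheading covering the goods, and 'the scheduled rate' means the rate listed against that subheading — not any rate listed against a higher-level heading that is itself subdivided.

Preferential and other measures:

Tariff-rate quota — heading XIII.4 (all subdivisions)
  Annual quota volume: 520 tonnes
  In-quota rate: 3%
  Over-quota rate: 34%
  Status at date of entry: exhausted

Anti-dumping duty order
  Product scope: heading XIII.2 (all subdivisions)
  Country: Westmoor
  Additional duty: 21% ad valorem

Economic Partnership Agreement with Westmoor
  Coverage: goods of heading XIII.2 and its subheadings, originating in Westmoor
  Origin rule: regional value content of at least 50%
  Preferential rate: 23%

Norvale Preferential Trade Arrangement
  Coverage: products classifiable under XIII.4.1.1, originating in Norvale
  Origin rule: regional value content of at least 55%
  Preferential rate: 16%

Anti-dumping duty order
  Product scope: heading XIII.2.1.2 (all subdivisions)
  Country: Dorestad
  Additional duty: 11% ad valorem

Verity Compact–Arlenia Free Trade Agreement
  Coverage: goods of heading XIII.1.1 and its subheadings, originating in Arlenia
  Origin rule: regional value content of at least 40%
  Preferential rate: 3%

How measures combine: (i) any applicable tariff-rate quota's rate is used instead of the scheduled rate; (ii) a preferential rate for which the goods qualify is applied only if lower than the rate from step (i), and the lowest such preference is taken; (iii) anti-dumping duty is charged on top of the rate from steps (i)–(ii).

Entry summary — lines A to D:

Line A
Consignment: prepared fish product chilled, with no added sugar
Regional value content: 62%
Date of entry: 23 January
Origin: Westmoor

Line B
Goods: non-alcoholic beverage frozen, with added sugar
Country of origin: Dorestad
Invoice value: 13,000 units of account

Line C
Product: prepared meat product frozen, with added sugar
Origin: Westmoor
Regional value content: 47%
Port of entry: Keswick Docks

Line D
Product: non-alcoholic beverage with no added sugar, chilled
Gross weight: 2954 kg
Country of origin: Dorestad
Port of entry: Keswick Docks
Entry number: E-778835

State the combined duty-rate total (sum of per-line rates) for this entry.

118%

Line A: prepared fish product → XIII.4; chilled → XIII.4.1; with no added sugar → XIII.4.1.1. Scheduled 11%. quota on XIII.4 exhausted → over-quota 34%; Westmoor agreement on XIII.2: XIII.4.1.1 not covered. → 34%.
Line B: non-alcoholic beverage → XIII.1; frozen → XIII.1.2; with added sugar → XIII.1.2.1. Scheduled 8%. No special measure applies. → 8%.
Line C: prepared meat product → XIII.2; frozen → XIII.2.2; with added sugar → XIII.2.2.1. Scheduled 31%. Westmoor agreement on XIII.2: RVC < 50%; anti-dumping (Westmoor, XIII.2): +21%; total 31% + 21% = 52%. → 52%.
Line D: non-alcoholic beverage → XIII.1; chilled → XIII.1.1; with no added sugar → XIII.1.1.1. Scheduled 24%. No special measure applies. → 24%.
Sum: 34% + 8% + 52% + 24% = 118%.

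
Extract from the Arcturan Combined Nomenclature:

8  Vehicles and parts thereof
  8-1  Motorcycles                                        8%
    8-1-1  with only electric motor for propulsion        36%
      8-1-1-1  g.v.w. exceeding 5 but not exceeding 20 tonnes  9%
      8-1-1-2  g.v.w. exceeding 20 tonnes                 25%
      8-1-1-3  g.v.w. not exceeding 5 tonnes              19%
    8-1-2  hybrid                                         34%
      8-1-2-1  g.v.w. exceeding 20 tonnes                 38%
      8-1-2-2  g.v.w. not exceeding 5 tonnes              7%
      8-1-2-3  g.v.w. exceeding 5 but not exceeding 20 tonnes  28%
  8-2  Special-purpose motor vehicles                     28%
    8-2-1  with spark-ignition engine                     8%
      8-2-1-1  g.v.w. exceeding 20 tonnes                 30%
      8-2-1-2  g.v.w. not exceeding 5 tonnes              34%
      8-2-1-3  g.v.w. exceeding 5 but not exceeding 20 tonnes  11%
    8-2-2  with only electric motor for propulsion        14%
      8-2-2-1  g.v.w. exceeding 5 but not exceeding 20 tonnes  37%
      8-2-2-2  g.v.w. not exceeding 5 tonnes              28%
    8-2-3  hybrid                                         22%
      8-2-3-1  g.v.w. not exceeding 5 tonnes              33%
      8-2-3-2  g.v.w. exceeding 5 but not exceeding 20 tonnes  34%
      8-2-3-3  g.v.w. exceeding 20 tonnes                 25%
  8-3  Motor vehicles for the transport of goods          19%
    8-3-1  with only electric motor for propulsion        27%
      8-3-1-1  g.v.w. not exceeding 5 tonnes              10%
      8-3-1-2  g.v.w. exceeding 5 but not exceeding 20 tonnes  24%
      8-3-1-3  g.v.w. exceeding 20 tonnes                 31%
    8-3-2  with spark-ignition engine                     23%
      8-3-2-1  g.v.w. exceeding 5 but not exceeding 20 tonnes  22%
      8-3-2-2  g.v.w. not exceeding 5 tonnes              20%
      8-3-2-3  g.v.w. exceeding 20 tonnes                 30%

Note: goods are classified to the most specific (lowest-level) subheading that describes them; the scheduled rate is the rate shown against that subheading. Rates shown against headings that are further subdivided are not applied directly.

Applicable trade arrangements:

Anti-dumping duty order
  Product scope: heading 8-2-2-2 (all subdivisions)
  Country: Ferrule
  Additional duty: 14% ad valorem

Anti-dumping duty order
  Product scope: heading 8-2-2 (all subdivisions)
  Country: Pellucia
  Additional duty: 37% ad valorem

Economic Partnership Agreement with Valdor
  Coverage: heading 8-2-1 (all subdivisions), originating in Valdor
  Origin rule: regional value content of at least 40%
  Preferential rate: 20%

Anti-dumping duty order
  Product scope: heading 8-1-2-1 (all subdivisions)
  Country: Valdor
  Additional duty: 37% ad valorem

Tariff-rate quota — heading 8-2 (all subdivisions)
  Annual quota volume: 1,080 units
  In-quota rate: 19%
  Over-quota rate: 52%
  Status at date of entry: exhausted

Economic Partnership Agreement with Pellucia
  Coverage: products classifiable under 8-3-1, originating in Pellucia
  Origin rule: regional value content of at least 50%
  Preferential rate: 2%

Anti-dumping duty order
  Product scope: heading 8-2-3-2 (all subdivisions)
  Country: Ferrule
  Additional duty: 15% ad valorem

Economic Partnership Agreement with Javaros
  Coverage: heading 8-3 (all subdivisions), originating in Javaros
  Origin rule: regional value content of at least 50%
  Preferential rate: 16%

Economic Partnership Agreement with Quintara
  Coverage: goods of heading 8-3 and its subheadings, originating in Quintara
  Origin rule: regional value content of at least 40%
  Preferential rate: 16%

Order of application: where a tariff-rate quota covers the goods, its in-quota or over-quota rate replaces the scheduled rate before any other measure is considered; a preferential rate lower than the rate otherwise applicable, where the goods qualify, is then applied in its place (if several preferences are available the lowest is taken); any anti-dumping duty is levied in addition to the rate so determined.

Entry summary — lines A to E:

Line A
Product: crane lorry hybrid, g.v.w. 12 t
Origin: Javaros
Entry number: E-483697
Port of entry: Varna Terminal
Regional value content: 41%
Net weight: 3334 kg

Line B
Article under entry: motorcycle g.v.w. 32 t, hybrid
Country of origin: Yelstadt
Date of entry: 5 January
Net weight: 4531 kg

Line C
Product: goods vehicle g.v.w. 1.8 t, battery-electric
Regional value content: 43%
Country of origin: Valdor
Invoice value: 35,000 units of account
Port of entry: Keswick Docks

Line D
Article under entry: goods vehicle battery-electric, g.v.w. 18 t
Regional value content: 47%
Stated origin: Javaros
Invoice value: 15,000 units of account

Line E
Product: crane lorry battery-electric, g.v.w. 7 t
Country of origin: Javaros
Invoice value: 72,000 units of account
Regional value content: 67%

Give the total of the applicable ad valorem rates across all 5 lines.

176%

Line A: crane lorry → 8-2; hybrid → 8-2-3; g.v.w. 12 t → 8-2-3-2. Scheduled 34%. quota on 8-2 exhausted → over-quota 52%; Javaros agreement on 8-3: 8-2-3-2 not covered. → 52%.
Line B: motorcycle → 8-1; hybrid → 8-1-2; g.v.w. 32 t → 8-1-2-1. Scheduled 38%. No special measure applies. → 38%.
Line C: goods vehicle → 8-3; battery-electric → 8-3-1; g.v.w. 1.8 t → 8-3-1-1. Scheduled 10%. Valdor agreement on 8-2-1: 8-3-1-1 not covered. → 10%.
Line D: goods vehicle → 8-3; battery-electric → 8-3-1; g.v.w. 18 t → 8-3-1-2. Scheduled 24%. Javaros agreement on 8-3: RVC < 50%. → 24%.
Line E: crane lorry → 8-2; battery-electric → 8-2-2; g.v.w. 7 t → 8-2-2-1. Scheduled 37%. quota on 8-2 exhausted → over-quota 52%; Javaros agreement on 8-3: 8-2-2-1 not covered. → 52%.
Sum: 52% + 38% + 10% + 24% + 52% = 176%.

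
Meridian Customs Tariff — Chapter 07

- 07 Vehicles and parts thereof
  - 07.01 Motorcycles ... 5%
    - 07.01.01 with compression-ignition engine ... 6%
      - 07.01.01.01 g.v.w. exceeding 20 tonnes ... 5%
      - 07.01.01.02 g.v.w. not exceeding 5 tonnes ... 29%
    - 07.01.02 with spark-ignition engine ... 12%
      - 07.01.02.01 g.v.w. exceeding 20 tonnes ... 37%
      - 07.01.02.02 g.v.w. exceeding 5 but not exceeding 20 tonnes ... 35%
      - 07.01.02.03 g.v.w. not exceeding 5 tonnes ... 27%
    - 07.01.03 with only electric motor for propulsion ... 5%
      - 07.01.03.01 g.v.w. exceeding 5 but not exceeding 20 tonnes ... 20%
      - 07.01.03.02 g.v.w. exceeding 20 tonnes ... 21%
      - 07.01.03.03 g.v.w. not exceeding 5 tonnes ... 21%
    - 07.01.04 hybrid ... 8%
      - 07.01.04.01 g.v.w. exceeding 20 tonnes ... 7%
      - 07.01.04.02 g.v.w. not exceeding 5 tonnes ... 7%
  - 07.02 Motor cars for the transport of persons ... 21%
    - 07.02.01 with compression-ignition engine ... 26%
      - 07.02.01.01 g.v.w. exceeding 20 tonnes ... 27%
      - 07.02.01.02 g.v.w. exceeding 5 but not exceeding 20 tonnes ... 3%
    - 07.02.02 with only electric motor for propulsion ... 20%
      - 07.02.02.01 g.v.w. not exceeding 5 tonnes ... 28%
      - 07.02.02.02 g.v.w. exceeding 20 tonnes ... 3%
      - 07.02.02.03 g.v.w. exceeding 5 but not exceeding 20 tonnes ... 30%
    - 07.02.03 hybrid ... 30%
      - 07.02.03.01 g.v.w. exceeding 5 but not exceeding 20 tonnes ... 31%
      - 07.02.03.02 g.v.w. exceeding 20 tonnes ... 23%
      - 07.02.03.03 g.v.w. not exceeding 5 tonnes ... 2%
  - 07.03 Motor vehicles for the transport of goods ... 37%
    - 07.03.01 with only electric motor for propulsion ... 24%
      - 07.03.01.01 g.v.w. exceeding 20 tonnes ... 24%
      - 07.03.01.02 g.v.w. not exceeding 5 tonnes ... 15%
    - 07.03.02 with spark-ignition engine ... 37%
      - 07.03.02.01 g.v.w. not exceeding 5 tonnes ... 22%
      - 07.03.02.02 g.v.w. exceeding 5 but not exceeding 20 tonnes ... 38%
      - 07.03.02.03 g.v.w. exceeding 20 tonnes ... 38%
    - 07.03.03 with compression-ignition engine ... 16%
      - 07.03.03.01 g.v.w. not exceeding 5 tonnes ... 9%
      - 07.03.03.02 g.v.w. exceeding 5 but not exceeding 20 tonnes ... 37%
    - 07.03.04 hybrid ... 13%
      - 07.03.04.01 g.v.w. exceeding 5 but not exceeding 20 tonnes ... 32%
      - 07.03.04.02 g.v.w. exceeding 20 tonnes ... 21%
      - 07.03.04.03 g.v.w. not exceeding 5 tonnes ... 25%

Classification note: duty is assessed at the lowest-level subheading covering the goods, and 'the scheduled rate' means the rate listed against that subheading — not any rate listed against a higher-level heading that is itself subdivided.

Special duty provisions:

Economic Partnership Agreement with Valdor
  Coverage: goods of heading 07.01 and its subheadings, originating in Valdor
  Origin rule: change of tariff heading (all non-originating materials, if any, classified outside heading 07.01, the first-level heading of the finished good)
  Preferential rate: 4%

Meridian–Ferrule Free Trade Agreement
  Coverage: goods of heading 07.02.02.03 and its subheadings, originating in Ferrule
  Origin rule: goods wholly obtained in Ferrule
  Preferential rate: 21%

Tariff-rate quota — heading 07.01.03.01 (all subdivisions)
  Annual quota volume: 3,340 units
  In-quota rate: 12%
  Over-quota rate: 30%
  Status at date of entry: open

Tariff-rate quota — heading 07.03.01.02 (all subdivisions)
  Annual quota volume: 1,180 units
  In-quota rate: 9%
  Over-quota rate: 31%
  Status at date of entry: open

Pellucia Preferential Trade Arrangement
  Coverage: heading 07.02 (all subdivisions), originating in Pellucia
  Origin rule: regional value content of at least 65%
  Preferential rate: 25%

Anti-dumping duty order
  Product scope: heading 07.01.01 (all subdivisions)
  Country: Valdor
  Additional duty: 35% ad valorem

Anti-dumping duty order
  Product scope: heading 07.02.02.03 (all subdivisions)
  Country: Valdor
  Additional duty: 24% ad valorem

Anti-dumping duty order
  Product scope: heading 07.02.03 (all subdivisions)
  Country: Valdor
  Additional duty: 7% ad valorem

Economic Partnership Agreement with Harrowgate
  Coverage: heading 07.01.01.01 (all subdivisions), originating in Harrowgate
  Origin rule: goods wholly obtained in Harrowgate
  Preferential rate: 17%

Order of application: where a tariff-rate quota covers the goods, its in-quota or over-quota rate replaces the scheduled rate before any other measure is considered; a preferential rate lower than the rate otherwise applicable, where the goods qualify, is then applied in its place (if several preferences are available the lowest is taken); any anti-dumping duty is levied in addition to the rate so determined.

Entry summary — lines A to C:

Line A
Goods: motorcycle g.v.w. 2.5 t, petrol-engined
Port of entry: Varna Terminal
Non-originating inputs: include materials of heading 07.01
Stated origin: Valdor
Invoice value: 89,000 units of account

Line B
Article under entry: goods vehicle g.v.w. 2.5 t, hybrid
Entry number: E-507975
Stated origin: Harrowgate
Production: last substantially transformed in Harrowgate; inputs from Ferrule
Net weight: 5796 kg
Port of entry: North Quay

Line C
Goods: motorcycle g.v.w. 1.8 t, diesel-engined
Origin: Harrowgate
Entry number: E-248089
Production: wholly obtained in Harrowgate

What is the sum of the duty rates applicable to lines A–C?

81%

Line A: motorcycle → 07.01; petrol-engined → 07.01.02; g.v.w. 2.5 t → 07.01.02.03. Scheduled 27%. Valdor agreement on 07.01: CTH not met. → 27%.
Line B: goods vehicle → 07.03; hybrid → 07.03.04; g.v.w. 2.5 t → 07.03.04.03. Scheduled 25%. Harrowgate agreement on 07.01.01.01: 07.03.04.03 not covered. → 25%.
Line C: motorcycle → 07.01; diesel-engined → 07.01.01; g.v.w. 1.8 t → 07.01.01.02. Scheduled 29%. Harrowgate agreement on 07.01.01.01: 07.01.01.02 not covered. → 29%.
Sum: 27% + 25% + 29% = 81%.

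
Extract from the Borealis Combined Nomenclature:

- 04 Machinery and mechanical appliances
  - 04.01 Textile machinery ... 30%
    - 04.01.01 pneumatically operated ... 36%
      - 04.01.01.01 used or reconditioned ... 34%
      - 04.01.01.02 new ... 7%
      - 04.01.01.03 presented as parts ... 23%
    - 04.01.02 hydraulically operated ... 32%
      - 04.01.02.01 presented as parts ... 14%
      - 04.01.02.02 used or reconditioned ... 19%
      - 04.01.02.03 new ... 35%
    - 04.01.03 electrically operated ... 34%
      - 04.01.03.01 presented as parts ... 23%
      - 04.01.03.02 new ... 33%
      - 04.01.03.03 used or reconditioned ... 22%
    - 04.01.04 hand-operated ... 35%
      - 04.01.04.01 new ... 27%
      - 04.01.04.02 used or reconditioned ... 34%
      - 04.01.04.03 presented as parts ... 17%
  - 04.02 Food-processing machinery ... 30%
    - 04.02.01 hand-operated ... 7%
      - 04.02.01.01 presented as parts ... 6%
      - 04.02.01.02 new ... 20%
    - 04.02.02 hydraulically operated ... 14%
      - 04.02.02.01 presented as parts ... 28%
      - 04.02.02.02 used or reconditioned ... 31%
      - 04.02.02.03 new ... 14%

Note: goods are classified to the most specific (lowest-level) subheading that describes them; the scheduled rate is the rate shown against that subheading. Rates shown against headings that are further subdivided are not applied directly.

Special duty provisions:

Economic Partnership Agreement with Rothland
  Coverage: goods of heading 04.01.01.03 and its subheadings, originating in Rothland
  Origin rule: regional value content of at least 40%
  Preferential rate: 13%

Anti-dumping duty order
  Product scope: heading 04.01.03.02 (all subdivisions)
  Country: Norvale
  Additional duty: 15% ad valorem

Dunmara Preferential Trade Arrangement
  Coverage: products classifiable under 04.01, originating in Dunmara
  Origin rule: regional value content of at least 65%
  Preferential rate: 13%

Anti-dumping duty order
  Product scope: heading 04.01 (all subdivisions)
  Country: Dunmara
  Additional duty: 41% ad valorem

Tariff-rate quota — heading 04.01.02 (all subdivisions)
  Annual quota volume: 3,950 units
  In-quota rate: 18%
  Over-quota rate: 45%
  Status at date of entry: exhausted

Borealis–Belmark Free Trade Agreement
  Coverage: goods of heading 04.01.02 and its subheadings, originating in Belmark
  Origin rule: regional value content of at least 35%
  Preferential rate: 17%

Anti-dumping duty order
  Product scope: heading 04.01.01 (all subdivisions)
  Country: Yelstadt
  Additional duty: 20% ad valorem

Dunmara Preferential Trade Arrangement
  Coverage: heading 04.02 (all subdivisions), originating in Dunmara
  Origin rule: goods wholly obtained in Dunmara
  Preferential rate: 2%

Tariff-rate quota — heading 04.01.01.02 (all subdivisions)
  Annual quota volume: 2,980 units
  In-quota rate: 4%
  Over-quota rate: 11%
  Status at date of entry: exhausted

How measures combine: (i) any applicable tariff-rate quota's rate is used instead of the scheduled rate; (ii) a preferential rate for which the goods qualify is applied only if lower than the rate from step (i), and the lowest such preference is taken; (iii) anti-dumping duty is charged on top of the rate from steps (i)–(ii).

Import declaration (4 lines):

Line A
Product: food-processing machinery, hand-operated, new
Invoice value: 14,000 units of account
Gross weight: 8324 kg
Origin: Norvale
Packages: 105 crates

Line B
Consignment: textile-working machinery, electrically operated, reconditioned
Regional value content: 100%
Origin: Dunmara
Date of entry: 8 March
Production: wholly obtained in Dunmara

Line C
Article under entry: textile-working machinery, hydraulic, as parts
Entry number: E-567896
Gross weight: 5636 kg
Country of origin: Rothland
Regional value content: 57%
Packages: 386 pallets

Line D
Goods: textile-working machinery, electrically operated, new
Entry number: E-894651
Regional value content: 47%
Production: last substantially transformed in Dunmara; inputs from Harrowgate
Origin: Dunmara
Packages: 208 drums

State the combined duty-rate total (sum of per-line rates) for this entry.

193%

Line A: food-processing → 04.02; hand-operated → 04.02.01; new → 04.02.01.02. Scheduled 20%. No special measure applies. → 20%.
Line B: textile-working → 04.01; electrically operated → 04.01.03; reconditioned → 04.01.03.03. Scheduled 22%. Dunmara agreement on 04.01: RVC ≥ 65% → 13% available; Dunmara agreement on 04.02: 04.01.03.03 not covered; preferential 13%; anti-dumping (Dunmara, 04.01): +41%; total 13% + 41% = 54%. → 54%.
Line C: textile-working → 04.01; hydraulic → 04.01.02; as parts → 04.01.02.01. Scheduled 14%. quota on 04.01.02 exhausted → over-quota 45%; Rothland agreement on 04.01.01.03: 04.01.02.01 not covered. → 45%.
Line D: textile-working → 04.01; electrically operated → 04.01.03; new → 04.01.03.02. Scheduled 33%. Dunmara agreement on 04.01: RVC < 65%; Dunmara agreement on 04.02: 04.01.03.02 not covered; anti-dumping (Dunmara, 04.01): +41%; total 33% + 41% = 74%. → 74%.
Sum: 20% + 54% + 45% + 74% = 193%.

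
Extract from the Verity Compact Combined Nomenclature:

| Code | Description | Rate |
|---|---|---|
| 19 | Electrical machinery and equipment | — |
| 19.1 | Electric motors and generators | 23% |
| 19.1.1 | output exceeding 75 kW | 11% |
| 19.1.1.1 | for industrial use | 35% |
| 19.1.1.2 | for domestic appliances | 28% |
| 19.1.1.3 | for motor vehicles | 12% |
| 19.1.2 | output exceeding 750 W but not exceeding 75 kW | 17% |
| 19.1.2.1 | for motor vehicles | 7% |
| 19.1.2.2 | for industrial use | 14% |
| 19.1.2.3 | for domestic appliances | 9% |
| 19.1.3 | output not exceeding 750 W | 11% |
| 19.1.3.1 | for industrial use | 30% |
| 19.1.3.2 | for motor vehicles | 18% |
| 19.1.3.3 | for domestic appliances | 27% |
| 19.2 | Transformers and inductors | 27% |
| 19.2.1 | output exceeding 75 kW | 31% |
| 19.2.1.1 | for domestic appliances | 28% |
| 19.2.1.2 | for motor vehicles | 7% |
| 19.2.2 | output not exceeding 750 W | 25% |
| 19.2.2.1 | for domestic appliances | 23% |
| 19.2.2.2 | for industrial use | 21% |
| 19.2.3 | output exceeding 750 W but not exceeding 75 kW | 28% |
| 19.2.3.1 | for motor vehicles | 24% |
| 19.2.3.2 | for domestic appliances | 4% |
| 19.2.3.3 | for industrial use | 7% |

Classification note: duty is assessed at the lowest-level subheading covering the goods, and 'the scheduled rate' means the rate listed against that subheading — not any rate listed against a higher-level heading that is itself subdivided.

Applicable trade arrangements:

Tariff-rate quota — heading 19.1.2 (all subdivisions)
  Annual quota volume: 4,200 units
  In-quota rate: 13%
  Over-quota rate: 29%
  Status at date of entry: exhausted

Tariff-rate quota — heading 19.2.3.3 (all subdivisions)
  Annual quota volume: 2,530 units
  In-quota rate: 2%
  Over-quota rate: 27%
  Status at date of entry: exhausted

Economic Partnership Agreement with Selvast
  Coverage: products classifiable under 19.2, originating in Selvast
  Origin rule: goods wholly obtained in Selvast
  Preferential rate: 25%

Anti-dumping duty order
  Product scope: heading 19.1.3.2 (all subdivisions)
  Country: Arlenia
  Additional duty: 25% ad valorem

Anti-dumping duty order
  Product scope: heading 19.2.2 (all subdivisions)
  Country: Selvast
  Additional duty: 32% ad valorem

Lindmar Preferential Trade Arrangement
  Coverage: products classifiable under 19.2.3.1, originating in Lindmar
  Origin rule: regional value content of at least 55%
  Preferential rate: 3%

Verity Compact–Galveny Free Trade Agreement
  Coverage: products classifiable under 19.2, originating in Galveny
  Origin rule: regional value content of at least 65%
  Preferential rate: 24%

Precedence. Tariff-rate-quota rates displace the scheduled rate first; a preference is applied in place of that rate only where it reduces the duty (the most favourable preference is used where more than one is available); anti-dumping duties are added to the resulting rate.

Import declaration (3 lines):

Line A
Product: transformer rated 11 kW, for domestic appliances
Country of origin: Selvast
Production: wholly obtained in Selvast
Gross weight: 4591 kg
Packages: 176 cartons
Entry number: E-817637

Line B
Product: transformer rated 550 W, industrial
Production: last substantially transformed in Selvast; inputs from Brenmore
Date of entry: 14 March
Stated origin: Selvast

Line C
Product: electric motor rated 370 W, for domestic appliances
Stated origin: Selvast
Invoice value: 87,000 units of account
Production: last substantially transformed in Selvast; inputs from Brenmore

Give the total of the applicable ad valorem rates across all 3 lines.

Line A: transformer → 19.2; rated 11 kW → 19.2.3; for domestic appliances → 19.2.3.2. Scheduled 4%. Selvast agreement on 19.2: wholly obtained → 25% available; preference 25% not lower than 4% → no reduction. → 4%.
Line B: transformer → 19.2; rated 550 W → 19.2.2; industrial → 19.2.2.2. Scheduled 21%. Selvast agreement on 19.2: not wholly obtained; anti-dumping (Selvast, 19.2.2): +32%; total 21% + 32% = 53%. → 53%.
Line C: electric motor → 19.1; rated 370 W → 19.1.3; for domestic appliances → 19.1.3.3. Scheduled 27%. Selvast agreement on 19.2: 19.1.3.3 not covered. → 27%.
Sum: 4% + 53% + 27% = 84%.

84%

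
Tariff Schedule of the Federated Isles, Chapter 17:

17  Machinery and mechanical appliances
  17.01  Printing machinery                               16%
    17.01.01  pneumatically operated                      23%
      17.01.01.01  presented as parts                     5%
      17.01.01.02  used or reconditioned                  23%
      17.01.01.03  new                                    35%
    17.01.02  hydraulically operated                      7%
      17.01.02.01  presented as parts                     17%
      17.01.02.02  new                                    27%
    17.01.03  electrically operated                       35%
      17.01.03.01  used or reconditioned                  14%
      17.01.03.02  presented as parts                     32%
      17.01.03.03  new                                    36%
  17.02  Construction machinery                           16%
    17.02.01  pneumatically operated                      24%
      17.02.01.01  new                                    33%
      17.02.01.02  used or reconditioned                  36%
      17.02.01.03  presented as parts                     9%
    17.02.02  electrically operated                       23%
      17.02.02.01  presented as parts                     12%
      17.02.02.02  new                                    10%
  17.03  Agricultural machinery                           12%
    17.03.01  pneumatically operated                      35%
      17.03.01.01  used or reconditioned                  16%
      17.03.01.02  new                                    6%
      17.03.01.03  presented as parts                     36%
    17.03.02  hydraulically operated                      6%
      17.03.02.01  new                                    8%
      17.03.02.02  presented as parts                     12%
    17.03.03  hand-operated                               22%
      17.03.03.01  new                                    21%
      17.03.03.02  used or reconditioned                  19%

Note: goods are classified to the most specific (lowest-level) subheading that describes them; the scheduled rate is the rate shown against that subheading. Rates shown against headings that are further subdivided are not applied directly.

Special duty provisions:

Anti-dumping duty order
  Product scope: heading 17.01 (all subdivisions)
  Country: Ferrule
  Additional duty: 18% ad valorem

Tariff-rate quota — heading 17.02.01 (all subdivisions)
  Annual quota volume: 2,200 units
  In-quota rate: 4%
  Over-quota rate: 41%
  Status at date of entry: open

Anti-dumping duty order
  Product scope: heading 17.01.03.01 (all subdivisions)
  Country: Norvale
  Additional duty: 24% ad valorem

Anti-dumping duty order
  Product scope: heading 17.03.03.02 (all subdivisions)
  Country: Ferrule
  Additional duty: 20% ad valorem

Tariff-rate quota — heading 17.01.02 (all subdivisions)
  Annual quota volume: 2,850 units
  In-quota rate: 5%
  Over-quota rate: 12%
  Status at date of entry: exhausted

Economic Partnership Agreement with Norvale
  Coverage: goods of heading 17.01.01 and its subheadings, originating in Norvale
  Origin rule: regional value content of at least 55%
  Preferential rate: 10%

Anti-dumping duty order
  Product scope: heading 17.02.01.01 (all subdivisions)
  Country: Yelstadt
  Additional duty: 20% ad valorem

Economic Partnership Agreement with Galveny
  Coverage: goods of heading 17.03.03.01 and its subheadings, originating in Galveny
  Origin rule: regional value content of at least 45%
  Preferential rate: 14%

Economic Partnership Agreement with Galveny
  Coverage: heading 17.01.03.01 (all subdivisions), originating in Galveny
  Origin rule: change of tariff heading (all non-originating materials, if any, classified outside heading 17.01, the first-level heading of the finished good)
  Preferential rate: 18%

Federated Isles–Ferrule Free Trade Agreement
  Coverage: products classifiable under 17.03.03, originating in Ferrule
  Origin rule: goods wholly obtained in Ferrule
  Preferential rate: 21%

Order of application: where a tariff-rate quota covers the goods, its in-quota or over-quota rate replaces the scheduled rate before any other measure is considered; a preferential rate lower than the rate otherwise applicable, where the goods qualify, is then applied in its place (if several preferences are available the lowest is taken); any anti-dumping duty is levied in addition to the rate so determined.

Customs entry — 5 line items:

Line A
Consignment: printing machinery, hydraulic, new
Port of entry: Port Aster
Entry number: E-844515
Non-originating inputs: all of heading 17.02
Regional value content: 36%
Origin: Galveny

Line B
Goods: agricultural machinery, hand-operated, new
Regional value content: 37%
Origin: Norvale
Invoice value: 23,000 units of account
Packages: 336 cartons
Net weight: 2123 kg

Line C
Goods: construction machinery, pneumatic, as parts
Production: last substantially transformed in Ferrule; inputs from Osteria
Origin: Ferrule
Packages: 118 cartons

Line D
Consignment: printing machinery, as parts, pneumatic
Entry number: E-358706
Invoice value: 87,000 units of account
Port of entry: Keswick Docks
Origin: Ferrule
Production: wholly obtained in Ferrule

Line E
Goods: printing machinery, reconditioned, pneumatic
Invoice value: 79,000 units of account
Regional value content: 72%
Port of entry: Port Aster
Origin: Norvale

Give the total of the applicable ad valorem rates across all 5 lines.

70%

Line A: printing → 17.01; hydraulic → 17.01.02; new → 17.01.02.02. Scheduled 27%. quota on 17.01.02 exhausted → over-quota 12%; Galveny agreement on 17.03.03.01: 17.01.02.02 not covered; Galveny agreement on 17.01.03.01: 17.01.02.02 not covered. → 12%.
Line B: agricultural → 17.03; hand-operated → 17.03.03; new → 17.03.03.01. Scheduled 21%. Norvale agreement on 17.01.01: 17.03.03.01 not covered. → 21%.
Line C: construction → 17.02; pneumatic → 17.02.01; as parts → 17.02.01.03. Scheduled 9%. quota on 17.02.01 open → in-quota 4%; Ferrule agreement on 17.03.03: 17.02.01.03 not covered. → 4%.
Line D: printing → 17.01; pneumatic → 17.01.01; as parts → 17.01.01.01. Scheduled 5%. Ferrule agreement on 17.03.03: 17.01.01.01 not covered; anti-dumping (Ferrule, 17.01): +18%; total 5% + 18% = 23%. → 23%.
Line E: printing → 17.01; pneumatic → 17.01.01; reconditioned → 17.01.01.02. Scheduled 23%. Norvale agreement on 17.01.01: RVC ≥ 55% → 10% available; preferential 10%. → 10%.
Sum: 12% + 21% + 4% + 23% + 10% = 70%.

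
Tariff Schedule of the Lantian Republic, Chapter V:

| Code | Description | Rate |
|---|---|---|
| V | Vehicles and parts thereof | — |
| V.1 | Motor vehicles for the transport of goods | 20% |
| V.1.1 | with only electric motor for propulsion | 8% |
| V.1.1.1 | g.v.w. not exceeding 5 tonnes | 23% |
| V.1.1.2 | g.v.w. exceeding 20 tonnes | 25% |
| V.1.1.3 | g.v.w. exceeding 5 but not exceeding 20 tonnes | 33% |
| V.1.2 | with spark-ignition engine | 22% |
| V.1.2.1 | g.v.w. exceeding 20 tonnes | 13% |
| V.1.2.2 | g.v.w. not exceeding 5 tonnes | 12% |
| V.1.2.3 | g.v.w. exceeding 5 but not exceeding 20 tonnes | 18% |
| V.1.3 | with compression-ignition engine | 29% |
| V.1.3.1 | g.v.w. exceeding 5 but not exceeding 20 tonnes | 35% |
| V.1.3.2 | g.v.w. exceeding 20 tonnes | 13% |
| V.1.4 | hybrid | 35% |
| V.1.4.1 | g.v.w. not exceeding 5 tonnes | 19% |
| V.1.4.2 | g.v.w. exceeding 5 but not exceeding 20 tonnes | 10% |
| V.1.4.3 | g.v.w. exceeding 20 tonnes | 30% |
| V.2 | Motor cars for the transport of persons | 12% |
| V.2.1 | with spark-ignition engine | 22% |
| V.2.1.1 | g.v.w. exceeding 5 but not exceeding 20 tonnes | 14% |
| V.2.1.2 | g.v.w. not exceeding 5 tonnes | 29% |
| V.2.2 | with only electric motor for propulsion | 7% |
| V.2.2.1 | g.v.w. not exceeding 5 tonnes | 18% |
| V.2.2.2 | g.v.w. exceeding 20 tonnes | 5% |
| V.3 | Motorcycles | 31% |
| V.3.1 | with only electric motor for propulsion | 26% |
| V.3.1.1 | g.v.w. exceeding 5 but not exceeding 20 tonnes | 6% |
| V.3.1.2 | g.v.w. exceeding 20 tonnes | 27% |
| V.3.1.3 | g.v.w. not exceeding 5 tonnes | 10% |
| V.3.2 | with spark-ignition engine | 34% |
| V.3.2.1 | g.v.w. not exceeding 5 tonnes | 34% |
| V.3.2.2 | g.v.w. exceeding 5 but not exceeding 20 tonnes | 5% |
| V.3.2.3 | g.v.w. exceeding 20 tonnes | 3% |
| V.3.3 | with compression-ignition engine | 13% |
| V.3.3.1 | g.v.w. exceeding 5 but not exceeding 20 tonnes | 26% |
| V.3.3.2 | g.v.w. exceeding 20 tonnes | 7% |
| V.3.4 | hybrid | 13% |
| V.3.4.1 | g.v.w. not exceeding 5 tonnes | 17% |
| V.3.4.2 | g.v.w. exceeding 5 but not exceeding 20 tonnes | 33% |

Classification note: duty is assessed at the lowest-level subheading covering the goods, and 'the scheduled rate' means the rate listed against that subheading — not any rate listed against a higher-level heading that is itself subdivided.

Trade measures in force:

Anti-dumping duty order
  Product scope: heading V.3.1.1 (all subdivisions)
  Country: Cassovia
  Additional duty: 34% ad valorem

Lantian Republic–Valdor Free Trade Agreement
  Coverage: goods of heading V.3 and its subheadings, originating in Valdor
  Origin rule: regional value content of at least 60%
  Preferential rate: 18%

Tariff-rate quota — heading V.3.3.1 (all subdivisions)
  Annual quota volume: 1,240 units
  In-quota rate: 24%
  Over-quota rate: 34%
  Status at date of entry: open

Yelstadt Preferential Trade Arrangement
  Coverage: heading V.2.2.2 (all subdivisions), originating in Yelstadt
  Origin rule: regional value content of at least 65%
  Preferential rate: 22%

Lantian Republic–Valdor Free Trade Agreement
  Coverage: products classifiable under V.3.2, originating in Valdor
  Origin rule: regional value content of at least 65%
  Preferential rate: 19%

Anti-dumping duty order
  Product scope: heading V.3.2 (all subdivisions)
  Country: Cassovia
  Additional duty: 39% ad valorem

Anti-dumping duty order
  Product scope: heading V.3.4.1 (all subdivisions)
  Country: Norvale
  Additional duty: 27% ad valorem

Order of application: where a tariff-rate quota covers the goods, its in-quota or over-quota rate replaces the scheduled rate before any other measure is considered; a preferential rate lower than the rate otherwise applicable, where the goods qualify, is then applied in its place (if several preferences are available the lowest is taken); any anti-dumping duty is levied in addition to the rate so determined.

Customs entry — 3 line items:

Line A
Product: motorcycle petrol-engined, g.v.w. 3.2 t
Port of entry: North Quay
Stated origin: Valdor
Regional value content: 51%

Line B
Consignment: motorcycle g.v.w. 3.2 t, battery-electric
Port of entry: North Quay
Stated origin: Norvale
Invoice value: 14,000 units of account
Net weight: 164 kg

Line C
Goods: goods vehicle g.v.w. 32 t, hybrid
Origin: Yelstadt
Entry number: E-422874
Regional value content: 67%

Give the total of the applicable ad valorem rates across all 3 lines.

Line A: motorcycle → V.3; petrol-engined → V.3.2; g.v.w. 3.2 t → V.3.2.1. Scheduled 34%. Valdor agreement on V.3: RVC < 60%; Valdor agreement on V.3.2: RVC < 65%. → 34%.
Line B: motorcycle → V.3; battery-electric → V.3.1; g.v.w. 3.2 t → V.3.1.3. Scheduled 10%. No special measure applies. → 10%.
Line C: goods vehicle → V.1; hybrid → V.1.4; g.v.w. 32 t → V.1.4.3. Scheduled 30%. Yelstadt agreement on V.2.2.2: V.1.4.3 not covered. → 30%.
Sum: 34% + 10% + 30% = 74%.

74%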